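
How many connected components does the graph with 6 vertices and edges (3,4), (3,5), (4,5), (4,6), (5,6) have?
3 (components: {1}, {2}, {3, 4, 5, 6})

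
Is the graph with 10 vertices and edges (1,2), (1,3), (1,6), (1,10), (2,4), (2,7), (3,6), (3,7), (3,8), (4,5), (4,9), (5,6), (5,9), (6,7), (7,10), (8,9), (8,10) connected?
Yes (BFS from 1 visits [1, 2, 3, 6, 10, 4, 7, 8, 5, 9] — all 10 vertices reached)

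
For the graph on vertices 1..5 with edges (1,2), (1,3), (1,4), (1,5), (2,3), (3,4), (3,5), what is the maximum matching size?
2 (matching: (1,5), (3,4); upper bound floor(n/2) = floor(5/2) = 2)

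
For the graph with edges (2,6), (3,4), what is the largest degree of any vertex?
1 (attained at vertices 2, 3, 4, 6)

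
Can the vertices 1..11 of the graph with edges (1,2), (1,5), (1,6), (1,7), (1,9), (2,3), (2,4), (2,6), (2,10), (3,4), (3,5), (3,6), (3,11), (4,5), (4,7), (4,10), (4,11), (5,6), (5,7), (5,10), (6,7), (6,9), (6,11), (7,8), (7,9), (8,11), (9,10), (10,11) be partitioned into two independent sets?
No (odd cycle of length 3: 2 -> 1 -> 6 -> 2)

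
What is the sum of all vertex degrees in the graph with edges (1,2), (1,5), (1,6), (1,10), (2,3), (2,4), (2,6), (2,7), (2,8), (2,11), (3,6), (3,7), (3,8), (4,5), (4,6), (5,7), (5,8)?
34 (handshake: sum of degrees = 2|E| = 2 x 17 = 34)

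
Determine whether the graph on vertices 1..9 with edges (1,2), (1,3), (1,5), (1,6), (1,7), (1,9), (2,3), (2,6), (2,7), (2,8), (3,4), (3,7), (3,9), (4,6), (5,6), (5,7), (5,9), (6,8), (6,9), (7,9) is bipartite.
No (odd cycle of length 3: 6 -> 1 -> 2 -> 6)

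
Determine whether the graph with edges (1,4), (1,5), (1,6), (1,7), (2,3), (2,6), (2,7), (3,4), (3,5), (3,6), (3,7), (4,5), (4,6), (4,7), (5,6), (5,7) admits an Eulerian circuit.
No (6 vertices have odd degree: {2, 3, 4, 5, 6, 7}; Eulerian circuit requires 0)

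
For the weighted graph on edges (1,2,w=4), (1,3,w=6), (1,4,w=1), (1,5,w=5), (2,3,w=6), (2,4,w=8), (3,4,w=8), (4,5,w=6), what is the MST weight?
16 (MST edges: (1,2,w=4), (1,3,w=6), (1,4,w=1), (1,5,w=5); sum of weights 4 + 6 + 1 + 5 = 16)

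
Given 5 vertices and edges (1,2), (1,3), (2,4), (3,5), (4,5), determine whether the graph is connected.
Yes (BFS from 1 visits [1, 2, 3, 4, 5] — all 5 vertices reached)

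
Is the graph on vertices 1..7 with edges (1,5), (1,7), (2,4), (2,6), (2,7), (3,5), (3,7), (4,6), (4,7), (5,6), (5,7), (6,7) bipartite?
No (odd cycle of length 3: 7 -> 1 -> 5 -> 7)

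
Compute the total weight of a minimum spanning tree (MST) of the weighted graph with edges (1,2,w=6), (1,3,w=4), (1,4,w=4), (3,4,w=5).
14 (MST edges: (1,2,w=6), (1,3,w=4), (1,4,w=4); sum of weights 6 + 4 + 4 = 14)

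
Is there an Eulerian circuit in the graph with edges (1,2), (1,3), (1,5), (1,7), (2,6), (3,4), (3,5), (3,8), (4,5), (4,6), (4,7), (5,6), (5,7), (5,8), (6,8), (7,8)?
Yes (the graph is connected and all 8 vertices have even degree)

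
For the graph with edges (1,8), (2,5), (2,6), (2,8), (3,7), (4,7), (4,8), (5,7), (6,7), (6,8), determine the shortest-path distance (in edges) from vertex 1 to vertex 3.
4 (path: 1 -> 8 -> 4 -> 7 -> 3, 4 edges)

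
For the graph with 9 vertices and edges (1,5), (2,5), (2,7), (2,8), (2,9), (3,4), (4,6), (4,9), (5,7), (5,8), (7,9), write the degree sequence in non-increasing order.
[4, 4, 3, 3, 3, 2, 1, 1, 1] (degrees: deg(1)=1, deg(2)=4, deg(3)=1, deg(4)=3, deg(5)=4, deg(6)=1, deg(7)=3, deg(8)=2, deg(9)=3)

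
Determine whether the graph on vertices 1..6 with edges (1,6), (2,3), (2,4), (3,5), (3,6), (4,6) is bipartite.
Yes. Partition: {1, 3, 4}, {2, 5, 6}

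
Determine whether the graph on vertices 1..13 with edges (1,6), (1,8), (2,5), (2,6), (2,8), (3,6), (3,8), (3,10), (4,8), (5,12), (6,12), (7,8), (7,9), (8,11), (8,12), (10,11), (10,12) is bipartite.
Yes. Partition: {1, 2, 3, 4, 7, 11, 12, 13}, {5, 6, 8, 9, 10}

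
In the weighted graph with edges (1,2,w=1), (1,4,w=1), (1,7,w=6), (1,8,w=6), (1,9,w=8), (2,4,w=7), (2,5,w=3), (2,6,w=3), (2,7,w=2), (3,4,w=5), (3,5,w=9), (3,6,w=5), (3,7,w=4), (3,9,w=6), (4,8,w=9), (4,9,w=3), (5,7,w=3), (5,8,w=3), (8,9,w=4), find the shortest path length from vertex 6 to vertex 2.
3 (path: 6 -> 2; weights 3 = 3)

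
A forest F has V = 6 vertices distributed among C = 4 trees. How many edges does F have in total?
2 (Each of the 4 component trees on V_i vertices has V_i - 1 edges; summing gives V - C = 6 - 4 = 2)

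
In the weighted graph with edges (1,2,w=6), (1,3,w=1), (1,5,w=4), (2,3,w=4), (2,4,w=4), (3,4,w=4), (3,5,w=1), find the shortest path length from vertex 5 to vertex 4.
5 (path: 5 -> 3 -> 4; weights 1 + 4 = 5)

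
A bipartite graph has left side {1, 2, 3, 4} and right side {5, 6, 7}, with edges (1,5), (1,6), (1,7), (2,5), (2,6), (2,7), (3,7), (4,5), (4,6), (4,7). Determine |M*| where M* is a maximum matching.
3 (matching: (1,7), (2,6), (4,5); upper bound min(|L|,|R|) = min(4,3) = 3)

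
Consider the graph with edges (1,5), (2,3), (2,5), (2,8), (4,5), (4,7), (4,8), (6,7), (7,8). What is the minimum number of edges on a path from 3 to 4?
3 (path: 3 -> 2 -> 5 -> 4, 3 edges)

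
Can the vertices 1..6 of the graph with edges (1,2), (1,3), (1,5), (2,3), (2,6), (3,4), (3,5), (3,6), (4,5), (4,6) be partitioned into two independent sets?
No (odd cycle of length 3: 2 -> 1 -> 3 -> 2)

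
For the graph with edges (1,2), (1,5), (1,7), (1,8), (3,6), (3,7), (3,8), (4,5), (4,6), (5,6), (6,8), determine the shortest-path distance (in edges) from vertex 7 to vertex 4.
3 (path: 7 -> 1 -> 5 -> 4, 3 edges)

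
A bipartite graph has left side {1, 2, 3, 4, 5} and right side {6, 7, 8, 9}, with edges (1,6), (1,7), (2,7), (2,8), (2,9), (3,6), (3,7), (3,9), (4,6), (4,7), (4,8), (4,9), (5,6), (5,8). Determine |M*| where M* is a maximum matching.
4 (matching: (1,7), (2,9), (3,6), (4,8); upper bound min(|L|,|R|) = min(5,4) = 4)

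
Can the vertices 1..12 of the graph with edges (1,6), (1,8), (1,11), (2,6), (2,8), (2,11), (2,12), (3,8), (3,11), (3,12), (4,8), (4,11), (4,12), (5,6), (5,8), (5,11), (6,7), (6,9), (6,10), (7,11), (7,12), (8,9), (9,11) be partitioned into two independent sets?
Yes. Partition: {1, 2, 3, 4, 5, 7, 9, 10}, {6, 8, 11, 12}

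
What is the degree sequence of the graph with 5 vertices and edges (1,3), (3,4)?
[2, 1, 1, 0, 0] (degrees: deg(1)=1, deg(2)=0, deg(3)=2, deg(4)=1, deg(5)=0)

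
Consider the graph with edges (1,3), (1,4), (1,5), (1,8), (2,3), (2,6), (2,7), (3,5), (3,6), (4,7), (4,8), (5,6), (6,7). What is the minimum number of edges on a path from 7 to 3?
2 (path: 7 -> 2 -> 3, 2 edges)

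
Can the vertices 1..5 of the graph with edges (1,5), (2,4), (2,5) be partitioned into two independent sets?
Yes. Partition: {1, 2, 3}, {4, 5}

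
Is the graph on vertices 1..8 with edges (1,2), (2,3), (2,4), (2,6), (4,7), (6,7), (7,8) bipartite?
Yes. Partition: {1, 3, 4, 5, 6, 8}, {2, 7}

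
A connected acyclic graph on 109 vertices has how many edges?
108 (A tree on V vertices has V - 1 edges, so 109 - 1 = 108)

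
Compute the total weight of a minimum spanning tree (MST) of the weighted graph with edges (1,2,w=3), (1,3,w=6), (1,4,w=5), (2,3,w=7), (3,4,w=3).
11 (MST edges: (1,2,w=3), (1,4,w=5), (3,4,w=3); sum of weights 3 + 5 + 3 = 11)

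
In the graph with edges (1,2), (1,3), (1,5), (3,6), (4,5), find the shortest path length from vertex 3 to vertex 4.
3 (path: 3 -> 1 -> 5 -> 4, 3 edges)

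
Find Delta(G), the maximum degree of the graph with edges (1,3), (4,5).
1 (attained at vertices 1, 3, 4, 5)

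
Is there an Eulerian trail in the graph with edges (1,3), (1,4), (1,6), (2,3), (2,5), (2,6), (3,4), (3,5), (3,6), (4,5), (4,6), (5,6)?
No (4 vertices have odd degree: {1, 2, 3, 6}; Eulerian path requires 0 or 2)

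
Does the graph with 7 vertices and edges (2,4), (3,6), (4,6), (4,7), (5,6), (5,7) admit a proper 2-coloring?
Yes. Partition: {1, 2, 6, 7}, {3, 4, 5}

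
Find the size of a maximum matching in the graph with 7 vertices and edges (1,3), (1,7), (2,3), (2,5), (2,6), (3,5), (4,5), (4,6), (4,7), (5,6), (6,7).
3 (matching: (1,3), (4,5), (6,7); upper bound floor(n/2) = floor(7/2) = 3)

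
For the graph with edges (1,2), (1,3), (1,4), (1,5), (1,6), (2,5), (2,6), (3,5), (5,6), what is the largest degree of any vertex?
5 (attained at vertex 1)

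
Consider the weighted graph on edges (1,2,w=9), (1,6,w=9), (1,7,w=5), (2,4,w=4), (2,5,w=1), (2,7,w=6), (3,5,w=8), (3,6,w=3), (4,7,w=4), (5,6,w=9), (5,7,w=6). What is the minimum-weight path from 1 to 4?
9 (path: 1 -> 7 -> 4; weights 5 + 4 = 9)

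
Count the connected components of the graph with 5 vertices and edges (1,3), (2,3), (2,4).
2 (components: {1, 2, 3, 4}, {5})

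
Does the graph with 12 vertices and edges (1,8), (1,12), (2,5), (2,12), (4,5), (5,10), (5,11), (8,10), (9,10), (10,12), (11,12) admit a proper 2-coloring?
Yes. Partition: {1, 2, 3, 4, 6, 7, 10, 11}, {5, 8, 9, 12}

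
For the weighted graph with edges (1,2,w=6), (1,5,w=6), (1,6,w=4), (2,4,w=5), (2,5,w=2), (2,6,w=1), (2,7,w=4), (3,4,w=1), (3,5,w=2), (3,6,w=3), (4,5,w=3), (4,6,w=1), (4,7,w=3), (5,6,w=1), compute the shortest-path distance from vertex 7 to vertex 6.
4 (path: 7 -> 4 -> 6; weights 3 + 1 = 4)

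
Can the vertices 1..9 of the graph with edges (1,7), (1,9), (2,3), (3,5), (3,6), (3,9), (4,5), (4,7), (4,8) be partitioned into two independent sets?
Yes. Partition: {1, 3, 4}, {2, 5, 6, 7, 8, 9}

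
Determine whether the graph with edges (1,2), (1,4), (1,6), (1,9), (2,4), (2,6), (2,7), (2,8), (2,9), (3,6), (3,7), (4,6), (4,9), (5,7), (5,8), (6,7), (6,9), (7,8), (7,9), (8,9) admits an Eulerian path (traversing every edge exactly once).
Yes — and in fact it has an Eulerian circuit (the graph is connected and all 9 vertices have even degree)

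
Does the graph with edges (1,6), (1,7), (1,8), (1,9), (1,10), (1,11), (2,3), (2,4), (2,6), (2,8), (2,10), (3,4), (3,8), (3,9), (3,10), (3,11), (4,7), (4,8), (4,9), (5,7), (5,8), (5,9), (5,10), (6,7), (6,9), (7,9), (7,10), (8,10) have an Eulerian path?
Yes (the graph is connected and exactly 2 vertices have odd degree: {2, 4}; any Eulerian path must start and end at those)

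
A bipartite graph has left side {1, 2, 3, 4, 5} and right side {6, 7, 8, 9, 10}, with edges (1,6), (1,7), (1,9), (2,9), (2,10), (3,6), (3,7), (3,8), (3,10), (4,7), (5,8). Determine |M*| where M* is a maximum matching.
5 (matching: (1,9), (2,10), (3,6), (4,7), (5,8); upper bound min(|L|,|R|) = min(5,5) = 5)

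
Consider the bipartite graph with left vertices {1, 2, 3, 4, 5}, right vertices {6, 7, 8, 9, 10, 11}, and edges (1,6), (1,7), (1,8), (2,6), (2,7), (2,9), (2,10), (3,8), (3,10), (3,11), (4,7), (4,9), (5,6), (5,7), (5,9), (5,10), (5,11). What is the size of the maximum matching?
5 (matching: (1,8), (2,10), (3,11), (4,9), (5,7); upper bound min(|L|,|R|) = min(5,6) = 5)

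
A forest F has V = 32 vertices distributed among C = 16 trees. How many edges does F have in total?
16 (Each of the 16 component trees on V_i vertices has V_i - 1 edges; summing gives V - C = 32 - 16 = 16)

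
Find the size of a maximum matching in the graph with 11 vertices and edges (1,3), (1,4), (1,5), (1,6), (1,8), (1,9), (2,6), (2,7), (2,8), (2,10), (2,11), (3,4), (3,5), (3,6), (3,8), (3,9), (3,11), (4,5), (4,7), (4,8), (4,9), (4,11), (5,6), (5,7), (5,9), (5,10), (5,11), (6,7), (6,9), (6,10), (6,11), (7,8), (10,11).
5 (matching: (2,11), (3,6), (4,9), (5,10), (7,8); upper bound floor(n/2) = floor(11/2) = 5)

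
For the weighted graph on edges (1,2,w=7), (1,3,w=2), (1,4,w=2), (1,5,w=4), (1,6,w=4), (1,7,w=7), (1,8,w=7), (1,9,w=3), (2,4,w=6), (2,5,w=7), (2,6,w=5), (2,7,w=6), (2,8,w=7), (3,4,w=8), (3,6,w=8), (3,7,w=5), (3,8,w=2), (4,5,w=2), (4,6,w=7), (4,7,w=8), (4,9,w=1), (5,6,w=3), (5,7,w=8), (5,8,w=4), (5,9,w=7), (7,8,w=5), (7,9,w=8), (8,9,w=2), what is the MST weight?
22 (MST edges: (1,3,w=2), (1,4,w=2), (2,6,w=5), (3,7,w=5), (3,8,w=2), (4,5,w=2), (4,9,w=1), (5,6,w=3); sum of weights 2 + 2 + 5 + 5 + 2 + 2 + 1 + 3 = 22)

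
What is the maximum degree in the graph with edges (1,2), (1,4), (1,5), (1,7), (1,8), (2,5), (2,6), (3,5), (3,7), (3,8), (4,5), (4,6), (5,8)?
5 (attained at vertices 1, 5)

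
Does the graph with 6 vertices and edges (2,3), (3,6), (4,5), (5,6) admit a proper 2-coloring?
Yes. Partition: {1, 2, 4, 6}, {3, 5}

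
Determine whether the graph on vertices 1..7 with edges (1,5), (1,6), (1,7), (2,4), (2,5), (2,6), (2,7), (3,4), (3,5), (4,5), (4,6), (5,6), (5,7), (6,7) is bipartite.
No (odd cycle of length 3: 5 -> 1 -> 6 -> 5)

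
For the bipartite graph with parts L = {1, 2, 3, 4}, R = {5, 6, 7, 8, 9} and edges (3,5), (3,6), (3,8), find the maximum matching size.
1 (matching: (3,8); upper bound min(|L|,|R|) = min(4,5) = 4)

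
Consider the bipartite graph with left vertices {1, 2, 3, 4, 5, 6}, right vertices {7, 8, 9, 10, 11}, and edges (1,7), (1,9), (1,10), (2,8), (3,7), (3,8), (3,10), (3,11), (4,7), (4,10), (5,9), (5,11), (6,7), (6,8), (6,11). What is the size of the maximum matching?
5 (matching: (1,10), (2,8), (3,11), (4,7), (5,9); upper bound min(|L|,|R|) = min(6,5) = 5)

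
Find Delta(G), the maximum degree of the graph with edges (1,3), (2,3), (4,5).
2 (attained at vertex 3)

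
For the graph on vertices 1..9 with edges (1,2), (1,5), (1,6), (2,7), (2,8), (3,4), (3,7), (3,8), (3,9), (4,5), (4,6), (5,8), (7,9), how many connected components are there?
1 (components: {1, 2, 3, 4, 5, 6, 7, 8, 9})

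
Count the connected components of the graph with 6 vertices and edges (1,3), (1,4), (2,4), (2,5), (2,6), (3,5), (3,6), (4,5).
1 (components: {1, 2, 3, 4, 5, 6})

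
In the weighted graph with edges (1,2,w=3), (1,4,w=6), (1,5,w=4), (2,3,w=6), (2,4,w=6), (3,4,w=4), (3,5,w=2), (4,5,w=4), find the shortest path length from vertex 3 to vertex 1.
6 (path: 3 -> 5 -> 1; weights 2 + 4 = 6)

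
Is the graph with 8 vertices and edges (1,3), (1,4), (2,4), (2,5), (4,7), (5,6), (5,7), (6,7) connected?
No, it has 2 components: {1, 2, 3, 4, 5, 6, 7}, {8}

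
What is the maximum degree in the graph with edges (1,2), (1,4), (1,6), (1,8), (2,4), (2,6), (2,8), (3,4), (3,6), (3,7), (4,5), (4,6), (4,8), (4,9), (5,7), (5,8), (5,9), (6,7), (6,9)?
7 (attained at vertex 4)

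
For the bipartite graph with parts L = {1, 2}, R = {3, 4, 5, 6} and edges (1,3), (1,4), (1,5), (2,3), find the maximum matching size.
2 (matching: (1,5), (2,3); upper bound min(|L|,|R|) = min(2,4) = 2)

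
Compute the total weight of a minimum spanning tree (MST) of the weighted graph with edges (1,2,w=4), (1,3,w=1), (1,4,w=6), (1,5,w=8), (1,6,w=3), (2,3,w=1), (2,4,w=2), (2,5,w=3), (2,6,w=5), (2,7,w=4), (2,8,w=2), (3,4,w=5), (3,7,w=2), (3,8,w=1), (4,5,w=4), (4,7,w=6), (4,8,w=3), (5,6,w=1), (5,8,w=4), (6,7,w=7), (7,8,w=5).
11 (MST edges: (1,3,w=1), (1,6,w=3), (2,3,w=1), (2,4,w=2), (3,7,w=2), (3,8,w=1), (5,6,w=1); sum of weights 1 + 3 + 1 + 2 + 2 + 1 + 1 = 11)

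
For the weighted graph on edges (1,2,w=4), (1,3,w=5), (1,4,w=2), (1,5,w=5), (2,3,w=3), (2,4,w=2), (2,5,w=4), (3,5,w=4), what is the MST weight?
11 (MST edges: (1,4,w=2), (2,3,w=3), (2,4,w=2), (2,5,w=4); sum of weights 2 + 3 + 2 + 4 = 11)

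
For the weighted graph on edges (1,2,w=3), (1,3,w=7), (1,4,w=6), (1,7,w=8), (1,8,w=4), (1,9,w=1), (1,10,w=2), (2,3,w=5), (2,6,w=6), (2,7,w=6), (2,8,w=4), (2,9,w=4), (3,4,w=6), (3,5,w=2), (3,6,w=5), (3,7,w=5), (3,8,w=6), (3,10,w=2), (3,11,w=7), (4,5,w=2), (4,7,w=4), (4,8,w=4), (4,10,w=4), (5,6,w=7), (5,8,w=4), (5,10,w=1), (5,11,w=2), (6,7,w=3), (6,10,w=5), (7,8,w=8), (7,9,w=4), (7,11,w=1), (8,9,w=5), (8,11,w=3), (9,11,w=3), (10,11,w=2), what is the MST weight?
20 (MST edges: (1,2,w=3), (1,9,w=1), (1,10,w=2), (3,5,w=2), (4,5,w=2), (5,10,w=1), (5,11,w=2), (6,7,w=3), (7,11,w=1), (8,11,w=3); sum of weights 3 + 1 + 2 + 2 + 2 + 1 + 2 + 3 + 1 + 3 = 20)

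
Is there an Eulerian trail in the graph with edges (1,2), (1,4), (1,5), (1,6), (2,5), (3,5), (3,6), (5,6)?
Yes (the graph is connected and exactly 2 vertices have odd degree: {4, 6}; any Eulerian path must start and end at those)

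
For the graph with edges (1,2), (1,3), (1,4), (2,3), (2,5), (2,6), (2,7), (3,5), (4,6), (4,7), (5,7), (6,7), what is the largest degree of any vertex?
5 (attained at vertex 2)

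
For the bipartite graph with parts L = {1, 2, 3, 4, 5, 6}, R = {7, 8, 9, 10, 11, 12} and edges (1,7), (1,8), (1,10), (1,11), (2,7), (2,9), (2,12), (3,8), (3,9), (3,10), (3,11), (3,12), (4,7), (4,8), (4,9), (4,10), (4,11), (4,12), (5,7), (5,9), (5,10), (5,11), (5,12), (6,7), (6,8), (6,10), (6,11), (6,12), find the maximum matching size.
6 (matching: (1,11), (2,12), (3,10), (4,9), (5,7), (6,8); upper bound min(|L|,|R|) = min(6,6) = 6)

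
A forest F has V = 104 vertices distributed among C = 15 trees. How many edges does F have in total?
89 (Each of the 15 component trees on V_i vertices has V_i - 1 edges; summing gives V - C = 104 - 15 = 89)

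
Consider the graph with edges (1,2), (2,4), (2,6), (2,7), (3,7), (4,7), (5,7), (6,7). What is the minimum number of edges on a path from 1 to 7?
2 (path: 1 -> 2 -> 7, 2 edges)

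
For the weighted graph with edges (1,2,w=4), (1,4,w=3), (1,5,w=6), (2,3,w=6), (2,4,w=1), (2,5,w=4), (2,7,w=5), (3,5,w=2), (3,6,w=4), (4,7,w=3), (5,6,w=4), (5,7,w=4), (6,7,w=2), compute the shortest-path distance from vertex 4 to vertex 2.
1 (path: 4 -> 2; weights 1 = 1)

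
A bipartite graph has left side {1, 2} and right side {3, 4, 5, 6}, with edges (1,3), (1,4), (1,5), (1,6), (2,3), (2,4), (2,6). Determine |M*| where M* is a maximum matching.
2 (matching: (1,5), (2,6); upper bound min(|L|,|R|) = min(2,4) = 2)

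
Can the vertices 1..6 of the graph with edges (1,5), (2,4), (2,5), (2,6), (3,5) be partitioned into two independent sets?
Yes. Partition: {1, 2, 3}, {4, 5, 6}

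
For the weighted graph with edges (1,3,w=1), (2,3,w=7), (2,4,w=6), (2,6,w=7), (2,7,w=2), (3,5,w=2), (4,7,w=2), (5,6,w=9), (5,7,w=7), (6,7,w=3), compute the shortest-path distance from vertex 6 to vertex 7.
3 (path: 6 -> 7; weights 3 = 3)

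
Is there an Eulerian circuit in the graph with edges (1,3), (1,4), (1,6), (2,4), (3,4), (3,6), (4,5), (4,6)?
No (6 vertices have odd degree: {1, 2, 3, 4, 5, 6}; Eulerian circuit requires 0)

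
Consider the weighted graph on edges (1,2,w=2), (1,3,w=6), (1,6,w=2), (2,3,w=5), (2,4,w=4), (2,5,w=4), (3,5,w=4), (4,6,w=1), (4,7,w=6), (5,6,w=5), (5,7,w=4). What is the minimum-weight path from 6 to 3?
8 (path: 6 -> 1 -> 3; weights 2 + 6 = 8)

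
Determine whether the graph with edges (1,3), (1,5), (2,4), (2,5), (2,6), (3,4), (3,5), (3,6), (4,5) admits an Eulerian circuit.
No (2 vertices have odd degree: {2, 4}; Eulerian circuit requires 0)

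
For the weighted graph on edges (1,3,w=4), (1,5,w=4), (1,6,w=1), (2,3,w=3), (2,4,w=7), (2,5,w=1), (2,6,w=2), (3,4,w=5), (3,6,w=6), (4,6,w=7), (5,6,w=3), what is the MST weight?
12 (MST edges: (1,6,w=1), (2,3,w=3), (2,5,w=1), (2,6,w=2), (3,4,w=5); sum of weights 1 + 3 + 1 + 2 + 5 = 12)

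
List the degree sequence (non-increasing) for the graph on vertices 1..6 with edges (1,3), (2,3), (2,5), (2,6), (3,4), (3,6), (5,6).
[4, 3, 3, 2, 1, 1] (degrees: deg(1)=1, deg(2)=3, deg(3)=4, deg(4)=1, deg(5)=2, deg(6)=3)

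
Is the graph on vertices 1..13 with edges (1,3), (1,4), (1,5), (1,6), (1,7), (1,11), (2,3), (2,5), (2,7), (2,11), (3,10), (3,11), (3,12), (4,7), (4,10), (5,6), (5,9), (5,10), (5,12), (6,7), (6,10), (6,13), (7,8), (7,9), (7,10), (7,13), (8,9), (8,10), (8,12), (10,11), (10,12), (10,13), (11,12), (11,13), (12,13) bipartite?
No (odd cycle of length 3: 5 -> 1 -> 6 -> 5)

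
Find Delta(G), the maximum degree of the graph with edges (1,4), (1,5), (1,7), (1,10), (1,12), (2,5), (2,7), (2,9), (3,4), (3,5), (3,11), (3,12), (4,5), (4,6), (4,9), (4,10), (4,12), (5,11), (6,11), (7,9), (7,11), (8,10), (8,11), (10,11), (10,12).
7 (attained at vertex 4)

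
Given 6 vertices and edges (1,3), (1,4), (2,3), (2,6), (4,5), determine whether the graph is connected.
Yes (BFS from 1 visits [1, 3, 4, 2, 5, 6] — all 6 vertices reached)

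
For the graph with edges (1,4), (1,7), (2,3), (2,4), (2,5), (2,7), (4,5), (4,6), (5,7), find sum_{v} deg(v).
18 (handshake: sum of degrees = 2|E| = 2 x 9 = 18)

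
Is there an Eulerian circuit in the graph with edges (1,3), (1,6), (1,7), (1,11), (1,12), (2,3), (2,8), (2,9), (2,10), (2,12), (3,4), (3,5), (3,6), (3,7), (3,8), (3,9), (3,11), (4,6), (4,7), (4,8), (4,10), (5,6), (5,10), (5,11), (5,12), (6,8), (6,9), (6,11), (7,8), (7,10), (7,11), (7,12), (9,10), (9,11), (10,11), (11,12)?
No (10 vertices have odd degree: {1, 2, 3, 4, 5, 6, 7, 8, 9, 12}; Eulerian circuit requires 0)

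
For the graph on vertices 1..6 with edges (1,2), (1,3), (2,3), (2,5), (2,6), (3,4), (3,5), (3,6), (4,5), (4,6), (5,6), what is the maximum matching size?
3 (matching: (1,3), (2,6), (4,5); upper bound floor(n/2) = floor(6/2) = 3)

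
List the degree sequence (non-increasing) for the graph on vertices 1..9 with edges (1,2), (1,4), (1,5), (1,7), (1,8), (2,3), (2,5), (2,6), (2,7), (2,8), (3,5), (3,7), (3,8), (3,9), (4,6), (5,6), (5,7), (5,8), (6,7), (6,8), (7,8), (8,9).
[7, 6, 6, 6, 5, 5, 5, 2, 2] (degrees: deg(1)=5, deg(2)=6, deg(3)=5, deg(4)=2, deg(5)=6, deg(6)=5, deg(7)=6, deg(8)=7, deg(9)=2)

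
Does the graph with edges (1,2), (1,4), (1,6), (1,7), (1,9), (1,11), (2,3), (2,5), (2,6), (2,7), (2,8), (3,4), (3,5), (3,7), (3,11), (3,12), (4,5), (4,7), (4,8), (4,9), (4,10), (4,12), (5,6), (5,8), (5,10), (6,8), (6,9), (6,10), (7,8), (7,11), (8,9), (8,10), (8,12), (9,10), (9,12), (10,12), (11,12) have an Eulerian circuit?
Yes (the graph is connected and all 12 vertices have even degree)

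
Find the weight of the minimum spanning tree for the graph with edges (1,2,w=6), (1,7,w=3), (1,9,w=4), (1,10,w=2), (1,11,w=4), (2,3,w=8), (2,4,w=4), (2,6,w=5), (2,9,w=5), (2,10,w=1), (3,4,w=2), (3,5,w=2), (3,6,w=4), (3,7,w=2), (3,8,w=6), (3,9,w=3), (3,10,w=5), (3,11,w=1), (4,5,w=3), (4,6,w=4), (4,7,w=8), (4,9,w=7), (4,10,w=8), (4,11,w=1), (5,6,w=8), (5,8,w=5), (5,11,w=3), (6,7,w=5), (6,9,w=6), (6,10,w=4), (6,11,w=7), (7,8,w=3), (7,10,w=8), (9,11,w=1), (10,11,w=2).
19 (MST edges: (1,10,w=2), (2,10,w=1), (3,5,w=2), (3,6,w=4), (3,7,w=2), (3,11,w=1), (4,11,w=1), (7,8,w=3), (9,11,w=1), (10,11,w=2); sum of weights 2 + 1 + 2 + 4 + 2 + 1 + 1 + 3 + 1 + 2 = 19)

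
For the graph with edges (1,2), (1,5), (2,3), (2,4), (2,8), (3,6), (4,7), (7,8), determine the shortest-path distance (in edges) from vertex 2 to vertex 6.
2 (path: 2 -> 3 -> 6, 2 edges)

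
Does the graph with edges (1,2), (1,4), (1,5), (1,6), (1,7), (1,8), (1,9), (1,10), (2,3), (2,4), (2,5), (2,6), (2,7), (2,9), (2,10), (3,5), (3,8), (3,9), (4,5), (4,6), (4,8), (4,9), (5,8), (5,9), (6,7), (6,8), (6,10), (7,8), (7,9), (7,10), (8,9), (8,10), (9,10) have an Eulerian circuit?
Yes (the graph is connected and all 10 vertices have even degree)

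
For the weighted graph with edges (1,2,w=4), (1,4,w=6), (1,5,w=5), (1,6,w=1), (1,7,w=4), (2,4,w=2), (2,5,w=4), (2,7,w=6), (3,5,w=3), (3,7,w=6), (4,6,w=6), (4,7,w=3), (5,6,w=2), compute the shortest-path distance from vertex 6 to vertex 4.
6 (path: 6 -> 4; weights 6 = 6)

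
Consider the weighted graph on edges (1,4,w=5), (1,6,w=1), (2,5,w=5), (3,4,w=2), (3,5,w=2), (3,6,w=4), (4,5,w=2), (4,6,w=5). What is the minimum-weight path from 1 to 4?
5 (path: 1 -> 4; weights 5 = 5)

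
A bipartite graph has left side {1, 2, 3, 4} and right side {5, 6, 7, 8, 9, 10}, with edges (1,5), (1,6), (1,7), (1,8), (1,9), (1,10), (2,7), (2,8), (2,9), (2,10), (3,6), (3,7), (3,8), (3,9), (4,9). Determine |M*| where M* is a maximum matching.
4 (matching: (1,10), (2,7), (3,8), (4,9); upper bound min(|L|,|R|) = min(4,6) = 4)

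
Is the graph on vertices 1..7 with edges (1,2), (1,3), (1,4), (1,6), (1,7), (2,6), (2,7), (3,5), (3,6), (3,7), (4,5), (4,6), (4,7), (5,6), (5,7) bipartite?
No (odd cycle of length 3: 6 -> 1 -> 3 -> 6)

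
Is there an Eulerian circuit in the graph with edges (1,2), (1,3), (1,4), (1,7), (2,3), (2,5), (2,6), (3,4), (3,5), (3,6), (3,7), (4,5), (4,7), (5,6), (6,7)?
Yes (the graph is connected and all 7 vertices have even degree)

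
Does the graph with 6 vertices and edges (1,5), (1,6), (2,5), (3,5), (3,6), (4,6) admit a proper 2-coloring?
Yes. Partition: {1, 2, 3, 4}, {5, 6}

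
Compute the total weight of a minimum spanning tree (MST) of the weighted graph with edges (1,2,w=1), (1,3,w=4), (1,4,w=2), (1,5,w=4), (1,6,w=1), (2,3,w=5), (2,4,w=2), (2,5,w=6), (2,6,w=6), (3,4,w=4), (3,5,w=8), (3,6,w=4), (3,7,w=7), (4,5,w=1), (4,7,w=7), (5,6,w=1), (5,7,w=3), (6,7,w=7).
11 (MST edges: (1,2,w=1), (1,3,w=4), (1,6,w=1), (4,5,w=1), (5,6,w=1), (5,7,w=3); sum of weights 1 + 4 + 1 + 1 + 1 + 3 = 11)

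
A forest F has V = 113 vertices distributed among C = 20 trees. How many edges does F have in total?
93 (Each of the 20 component trees on V_i vertices has V_i - 1 edges; summing gives V - C = 113 - 20 = 93)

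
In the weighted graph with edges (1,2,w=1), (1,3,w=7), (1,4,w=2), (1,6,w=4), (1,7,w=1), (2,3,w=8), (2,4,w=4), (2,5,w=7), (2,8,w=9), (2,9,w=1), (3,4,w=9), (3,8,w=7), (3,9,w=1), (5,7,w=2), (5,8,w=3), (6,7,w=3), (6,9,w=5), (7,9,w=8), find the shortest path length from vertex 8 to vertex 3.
7 (path: 8 -> 3; weights 7 = 7)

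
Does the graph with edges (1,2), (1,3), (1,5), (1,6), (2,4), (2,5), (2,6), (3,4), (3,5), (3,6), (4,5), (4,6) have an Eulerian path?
Yes — and in fact it has an Eulerian circuit (the graph is connected and all 6 vertices have even degree)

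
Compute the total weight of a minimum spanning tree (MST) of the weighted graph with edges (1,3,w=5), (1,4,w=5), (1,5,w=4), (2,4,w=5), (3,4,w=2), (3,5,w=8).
16 (MST edges: (1,3,w=5), (1,5,w=4), (2,4,w=5), (3,4,w=2); sum of weights 5 + 4 + 5 + 2 = 16)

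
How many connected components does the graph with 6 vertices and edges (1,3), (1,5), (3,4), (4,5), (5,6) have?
2 (components: {1, 3, 4, 5, 6}, {2})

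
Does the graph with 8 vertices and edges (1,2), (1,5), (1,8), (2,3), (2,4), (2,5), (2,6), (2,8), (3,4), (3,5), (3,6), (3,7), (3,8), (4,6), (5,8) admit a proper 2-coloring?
No (odd cycle of length 3: 8 -> 1 -> 2 -> 8)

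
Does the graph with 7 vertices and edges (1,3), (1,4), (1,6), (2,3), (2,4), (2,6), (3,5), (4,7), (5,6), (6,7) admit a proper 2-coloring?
Yes. Partition: {1, 2, 5, 7}, {3, 4, 6}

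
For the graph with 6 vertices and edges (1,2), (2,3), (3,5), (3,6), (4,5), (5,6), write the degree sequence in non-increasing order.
[3, 3, 2, 2, 1, 1] (degrees: deg(1)=1, deg(2)=2, deg(3)=3, deg(4)=1, deg(5)=3, deg(6)=2)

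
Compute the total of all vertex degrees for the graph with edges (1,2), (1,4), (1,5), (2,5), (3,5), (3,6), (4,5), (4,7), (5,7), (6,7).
20 (handshake: sum of degrees = 2|E| = 2 x 10 = 20)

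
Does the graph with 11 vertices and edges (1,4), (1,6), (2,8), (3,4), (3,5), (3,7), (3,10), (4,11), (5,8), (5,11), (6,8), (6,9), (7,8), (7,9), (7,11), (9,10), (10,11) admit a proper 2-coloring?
Yes. Partition: {1, 3, 8, 9, 11}, {2, 4, 5, 6, 7, 10}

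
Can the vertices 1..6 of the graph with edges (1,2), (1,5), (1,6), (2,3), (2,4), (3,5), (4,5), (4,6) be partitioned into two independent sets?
Yes. Partition: {1, 3, 4}, {2, 5, 6}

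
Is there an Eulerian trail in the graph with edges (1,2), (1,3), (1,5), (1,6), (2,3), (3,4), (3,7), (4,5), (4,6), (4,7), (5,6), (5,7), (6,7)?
Yes — and in fact it has an Eulerian circuit (the graph is connected and all 7 vertices have even degree)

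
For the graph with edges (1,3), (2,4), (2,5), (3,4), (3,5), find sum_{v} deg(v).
10 (handshake: sum of degrees = 2|E| = 2 x 5 = 10)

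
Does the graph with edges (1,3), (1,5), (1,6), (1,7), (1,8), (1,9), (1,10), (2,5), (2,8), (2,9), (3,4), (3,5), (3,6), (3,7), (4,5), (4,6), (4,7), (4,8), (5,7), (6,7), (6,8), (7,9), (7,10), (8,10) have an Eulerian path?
No (10 vertices have odd degree: {1, 2, 3, 4, 5, 6, 7, 8, 9, 10}; Eulerian path requires 0 or 2)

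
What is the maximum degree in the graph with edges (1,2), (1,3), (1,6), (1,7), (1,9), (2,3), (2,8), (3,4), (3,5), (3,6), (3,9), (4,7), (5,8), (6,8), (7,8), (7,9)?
6 (attained at vertex 3)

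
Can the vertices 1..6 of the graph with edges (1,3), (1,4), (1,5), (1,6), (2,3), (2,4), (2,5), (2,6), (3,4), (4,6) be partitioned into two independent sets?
No (odd cycle of length 3: 6 -> 1 -> 4 -> 6)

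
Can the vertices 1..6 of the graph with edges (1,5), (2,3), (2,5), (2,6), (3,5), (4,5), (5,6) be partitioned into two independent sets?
No (odd cycle of length 3: 3 -> 5 -> 2 -> 3)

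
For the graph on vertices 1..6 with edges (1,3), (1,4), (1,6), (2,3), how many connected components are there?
2 (components: {1, 2, 3, 4, 6}, {5})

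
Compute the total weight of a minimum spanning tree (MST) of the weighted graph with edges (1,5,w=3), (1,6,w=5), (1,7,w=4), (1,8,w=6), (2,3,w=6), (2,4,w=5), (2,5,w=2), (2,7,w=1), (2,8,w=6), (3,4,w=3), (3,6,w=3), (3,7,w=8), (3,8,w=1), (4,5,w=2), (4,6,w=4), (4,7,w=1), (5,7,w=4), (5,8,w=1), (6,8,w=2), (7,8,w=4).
11 (MST edges: (1,5,w=3), (2,5,w=2), (2,7,w=1), (3,8,w=1), (4,7,w=1), (5,8,w=1), (6,8,w=2); sum of weights 3 + 2 + 1 + 1 + 1 + 1 + 2 = 11)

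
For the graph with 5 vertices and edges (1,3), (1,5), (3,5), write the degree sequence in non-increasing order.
[2, 2, 2, 0, 0] (degrees: deg(1)=2, deg(2)=0, deg(3)=2, deg(4)=0, deg(5)=2)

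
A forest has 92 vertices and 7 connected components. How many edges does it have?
85 (Each of the 7 component trees on V_i vertices has V_i - 1 edges; summing gives V - C = 92 - 7 = 85)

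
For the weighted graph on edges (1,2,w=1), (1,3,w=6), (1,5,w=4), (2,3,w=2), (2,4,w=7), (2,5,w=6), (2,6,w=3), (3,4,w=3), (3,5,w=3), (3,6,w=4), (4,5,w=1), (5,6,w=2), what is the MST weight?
9 (MST edges: (1,2,w=1), (2,3,w=2), (2,6,w=3), (4,5,w=1), (5,6,w=2); sum of weights 1 + 2 + 3 + 1 + 2 = 9)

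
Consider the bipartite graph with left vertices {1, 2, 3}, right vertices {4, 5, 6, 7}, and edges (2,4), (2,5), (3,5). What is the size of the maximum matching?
2 (matching: (2,4), (3,5); upper bound min(|L|,|R|) = min(3,4) = 3)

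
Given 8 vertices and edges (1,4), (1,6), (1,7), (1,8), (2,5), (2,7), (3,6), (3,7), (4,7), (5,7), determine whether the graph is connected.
Yes (BFS from 1 visits [1, 4, 6, 7, 8, 3, 2, 5] — all 8 vertices reached)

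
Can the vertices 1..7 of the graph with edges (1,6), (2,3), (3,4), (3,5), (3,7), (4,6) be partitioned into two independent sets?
Yes. Partition: {1, 2, 4, 5, 7}, {3, 6}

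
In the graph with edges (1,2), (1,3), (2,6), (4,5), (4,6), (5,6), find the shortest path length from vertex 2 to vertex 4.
2 (path: 2 -> 6 -> 4, 2 edges)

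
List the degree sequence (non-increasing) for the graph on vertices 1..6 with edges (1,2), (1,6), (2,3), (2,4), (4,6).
[3, 2, 2, 2, 1, 0] (degrees: deg(1)=2, deg(2)=3, deg(3)=1, deg(4)=2, deg(5)=0, deg(6)=2)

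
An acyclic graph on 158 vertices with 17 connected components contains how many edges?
141 (Each of the 17 component trees on V_i vertices has V_i - 1 edges; summing gives V - C = 158 - 17 = 141)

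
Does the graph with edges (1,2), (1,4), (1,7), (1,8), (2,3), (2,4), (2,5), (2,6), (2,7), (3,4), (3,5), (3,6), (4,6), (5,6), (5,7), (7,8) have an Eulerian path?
Yes — and in fact it has an Eulerian circuit (the graph is connected and all 8 vertices have even degree)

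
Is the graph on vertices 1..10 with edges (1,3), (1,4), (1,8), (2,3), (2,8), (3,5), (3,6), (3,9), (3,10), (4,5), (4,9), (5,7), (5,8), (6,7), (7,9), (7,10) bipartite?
Yes. Partition: {1, 2, 5, 6, 9, 10}, {3, 4, 7, 8}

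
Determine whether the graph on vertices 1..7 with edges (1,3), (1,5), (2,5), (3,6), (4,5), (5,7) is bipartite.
Yes. Partition: {1, 2, 4, 6, 7}, {3, 5}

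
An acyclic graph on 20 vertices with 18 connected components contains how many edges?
2 (Each of the 18 component trees on V_i vertices has V_i - 1 edges; summing gives V - C = 20 - 18 = 2)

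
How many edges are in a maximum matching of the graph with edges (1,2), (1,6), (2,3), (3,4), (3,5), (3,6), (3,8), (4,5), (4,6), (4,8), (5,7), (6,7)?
4 (matching: (1,6), (2,3), (4,8), (5,7); upper bound floor(n/2) = floor(8/2) = 4)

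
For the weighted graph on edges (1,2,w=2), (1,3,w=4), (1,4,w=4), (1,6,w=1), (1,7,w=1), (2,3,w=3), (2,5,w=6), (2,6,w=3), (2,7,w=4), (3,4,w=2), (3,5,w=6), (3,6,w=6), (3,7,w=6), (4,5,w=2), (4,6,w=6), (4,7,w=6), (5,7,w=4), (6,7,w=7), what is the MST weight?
11 (MST edges: (1,2,w=2), (1,6,w=1), (1,7,w=1), (2,3,w=3), (3,4,w=2), (4,5,w=2); sum of weights 2 + 1 + 1 + 3 + 2 + 2 = 11)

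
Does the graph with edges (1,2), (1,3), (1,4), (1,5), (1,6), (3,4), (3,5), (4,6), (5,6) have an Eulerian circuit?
No (6 vertices have odd degree: {1, 2, 3, 4, 5, 6}; Eulerian circuit requires 0)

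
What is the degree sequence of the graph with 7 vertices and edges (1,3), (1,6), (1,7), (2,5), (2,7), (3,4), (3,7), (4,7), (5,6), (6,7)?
[5, 3, 3, 3, 2, 2, 2] (degrees: deg(1)=3, deg(2)=2, deg(3)=3, deg(4)=2, deg(5)=2, deg(6)=3, deg(7)=5)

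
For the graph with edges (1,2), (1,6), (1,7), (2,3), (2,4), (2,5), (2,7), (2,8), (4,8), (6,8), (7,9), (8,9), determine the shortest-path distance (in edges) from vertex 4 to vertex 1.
2 (path: 4 -> 2 -> 1, 2 edges)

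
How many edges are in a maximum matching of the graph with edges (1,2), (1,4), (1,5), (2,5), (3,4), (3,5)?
2 (matching: (1,5), (3,4); upper bound floor(n/2) = floor(5/2) = 2)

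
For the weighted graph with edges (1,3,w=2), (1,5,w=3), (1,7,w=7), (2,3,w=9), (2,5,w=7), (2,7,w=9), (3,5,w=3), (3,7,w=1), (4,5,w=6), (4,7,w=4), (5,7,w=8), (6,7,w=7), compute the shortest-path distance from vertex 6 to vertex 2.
16 (path: 6 -> 7 -> 2; weights 7 + 9 = 16)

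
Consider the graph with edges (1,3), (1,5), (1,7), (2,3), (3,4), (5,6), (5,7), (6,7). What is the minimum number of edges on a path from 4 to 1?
2 (path: 4 -> 3 -> 1, 2 edges)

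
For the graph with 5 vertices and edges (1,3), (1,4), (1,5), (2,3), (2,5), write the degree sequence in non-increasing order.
[3, 2, 2, 2, 1] (degrees: deg(1)=3, deg(2)=2, deg(3)=2, deg(4)=1, deg(5)=2)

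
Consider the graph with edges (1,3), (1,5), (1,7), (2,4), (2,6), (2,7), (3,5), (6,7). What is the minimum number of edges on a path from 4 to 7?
2 (path: 4 -> 2 -> 7, 2 edges)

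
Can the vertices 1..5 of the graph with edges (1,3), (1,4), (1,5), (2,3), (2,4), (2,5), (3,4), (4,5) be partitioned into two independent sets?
No (odd cycle of length 3: 5 -> 1 -> 4 -> 5)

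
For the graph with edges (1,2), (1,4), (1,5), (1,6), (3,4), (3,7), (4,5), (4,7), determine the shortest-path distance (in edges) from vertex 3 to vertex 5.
2 (path: 3 -> 4 -> 5, 2 edges)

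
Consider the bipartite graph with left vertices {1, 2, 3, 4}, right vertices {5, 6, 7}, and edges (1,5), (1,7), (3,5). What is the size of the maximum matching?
2 (matching: (1,7), (3,5); upper bound min(|L|,|R|) = min(4,3) = 3)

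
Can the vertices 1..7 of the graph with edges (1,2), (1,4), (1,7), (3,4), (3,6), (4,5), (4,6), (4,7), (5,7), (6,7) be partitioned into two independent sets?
No (odd cycle of length 3: 7 -> 1 -> 4 -> 7)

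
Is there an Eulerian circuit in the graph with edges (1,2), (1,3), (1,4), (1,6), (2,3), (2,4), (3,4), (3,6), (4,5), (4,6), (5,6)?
No (2 vertices have odd degree: {2, 4}; Eulerian circuit requires 0)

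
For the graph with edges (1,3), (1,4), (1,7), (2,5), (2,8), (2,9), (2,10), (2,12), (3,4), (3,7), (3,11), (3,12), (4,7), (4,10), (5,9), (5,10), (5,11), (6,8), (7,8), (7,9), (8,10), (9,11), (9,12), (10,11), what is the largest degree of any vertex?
5 (attained at vertices 2, 3, 7, 9, 10)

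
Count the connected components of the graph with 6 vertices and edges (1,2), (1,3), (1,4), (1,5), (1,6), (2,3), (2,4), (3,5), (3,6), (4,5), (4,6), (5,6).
1 (components: {1, 2, 3, 4, 5, 6})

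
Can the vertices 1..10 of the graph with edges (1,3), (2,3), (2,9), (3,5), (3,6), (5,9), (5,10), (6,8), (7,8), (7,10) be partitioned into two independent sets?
Yes. Partition: {1, 2, 4, 5, 6, 7}, {3, 8, 9, 10}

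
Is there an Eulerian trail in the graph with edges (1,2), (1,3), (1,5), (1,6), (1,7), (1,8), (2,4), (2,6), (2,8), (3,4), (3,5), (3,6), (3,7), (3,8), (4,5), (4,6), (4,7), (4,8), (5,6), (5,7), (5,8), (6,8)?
Yes — and in fact it has an Eulerian circuit (the graph is connected and all 8 vertices have even degree)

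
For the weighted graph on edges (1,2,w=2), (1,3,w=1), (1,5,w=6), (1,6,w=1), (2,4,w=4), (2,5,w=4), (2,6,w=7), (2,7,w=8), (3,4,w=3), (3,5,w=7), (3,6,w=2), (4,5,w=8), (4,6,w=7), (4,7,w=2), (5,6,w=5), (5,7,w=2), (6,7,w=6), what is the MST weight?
11 (MST edges: (1,2,w=2), (1,3,w=1), (1,6,w=1), (3,4,w=3), (4,7,w=2), (5,7,w=2); sum of weights 2 + 1 + 1 + 3 + 2 + 2 = 11)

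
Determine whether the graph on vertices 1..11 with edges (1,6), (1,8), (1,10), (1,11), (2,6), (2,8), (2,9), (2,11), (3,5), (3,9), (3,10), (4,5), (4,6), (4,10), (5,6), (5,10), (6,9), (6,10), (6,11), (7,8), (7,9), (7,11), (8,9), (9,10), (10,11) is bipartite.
No (odd cycle of length 3: 6 -> 1 -> 10 -> 6)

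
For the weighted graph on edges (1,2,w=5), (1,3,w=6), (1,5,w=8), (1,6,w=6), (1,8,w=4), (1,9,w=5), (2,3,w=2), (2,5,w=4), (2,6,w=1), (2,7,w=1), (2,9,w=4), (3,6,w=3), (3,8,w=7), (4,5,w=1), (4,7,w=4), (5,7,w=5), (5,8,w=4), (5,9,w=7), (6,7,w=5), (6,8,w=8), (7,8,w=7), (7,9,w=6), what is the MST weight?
21 (MST edges: (1,8,w=4), (2,3,w=2), (2,5,w=4), (2,6,w=1), (2,7,w=1), (2,9,w=4), (4,5,w=1), (5,8,w=4); sum of weights 4 + 2 + 4 + 1 + 1 + 4 + 1 + 4 = 21)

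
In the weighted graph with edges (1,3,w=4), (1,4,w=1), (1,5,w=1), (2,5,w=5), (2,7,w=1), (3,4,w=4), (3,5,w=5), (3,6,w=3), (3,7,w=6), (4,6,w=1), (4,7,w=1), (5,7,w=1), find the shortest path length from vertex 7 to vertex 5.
1 (path: 7 -> 5; weights 1 = 1)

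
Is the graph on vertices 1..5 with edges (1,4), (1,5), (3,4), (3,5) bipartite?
Yes. Partition: {1, 2, 3}, {4, 5}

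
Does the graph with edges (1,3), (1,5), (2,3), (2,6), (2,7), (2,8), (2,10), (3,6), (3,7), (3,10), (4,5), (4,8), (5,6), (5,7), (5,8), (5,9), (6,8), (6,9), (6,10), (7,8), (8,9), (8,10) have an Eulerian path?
No (4 vertices have odd degree: {2, 3, 8, 9}; Eulerian path requires 0 or 2)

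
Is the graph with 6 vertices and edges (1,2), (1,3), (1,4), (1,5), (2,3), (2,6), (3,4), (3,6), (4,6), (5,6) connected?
Yes (BFS from 1 visits [1, 2, 3, 4, 5, 6] — all 6 vertices reached)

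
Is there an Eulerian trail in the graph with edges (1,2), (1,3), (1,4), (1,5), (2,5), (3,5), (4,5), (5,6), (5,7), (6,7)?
Yes — and in fact it has an Eulerian circuit (the graph is connected and all 7 vertices have even degree)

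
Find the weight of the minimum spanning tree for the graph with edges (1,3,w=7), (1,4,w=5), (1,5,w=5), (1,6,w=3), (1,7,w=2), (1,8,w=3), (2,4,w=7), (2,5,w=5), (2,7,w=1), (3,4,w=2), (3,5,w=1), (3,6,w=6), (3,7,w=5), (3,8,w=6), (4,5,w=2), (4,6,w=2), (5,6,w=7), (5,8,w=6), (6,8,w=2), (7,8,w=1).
11 (MST edges: (1,7,w=2), (2,7,w=1), (3,4,w=2), (3,5,w=1), (4,6,w=2), (6,8,w=2), (7,8,w=1); sum of weights 2 + 1 + 2 + 1 + 2 + 2 + 1 = 11)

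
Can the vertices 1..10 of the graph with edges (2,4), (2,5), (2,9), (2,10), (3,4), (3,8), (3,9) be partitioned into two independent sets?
Yes. Partition: {1, 2, 3, 6, 7}, {4, 5, 8, 9, 10}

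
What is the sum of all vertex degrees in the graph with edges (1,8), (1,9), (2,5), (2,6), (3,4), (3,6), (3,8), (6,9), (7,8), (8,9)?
20 (handshake: sum of degrees = 2|E| = 2 x 10 = 20)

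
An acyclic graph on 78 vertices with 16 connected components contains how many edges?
62 (Each of the 16 component trees on V_i vertices has V_i - 1 edges; summing gives V - C = 78 - 16 = 62)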